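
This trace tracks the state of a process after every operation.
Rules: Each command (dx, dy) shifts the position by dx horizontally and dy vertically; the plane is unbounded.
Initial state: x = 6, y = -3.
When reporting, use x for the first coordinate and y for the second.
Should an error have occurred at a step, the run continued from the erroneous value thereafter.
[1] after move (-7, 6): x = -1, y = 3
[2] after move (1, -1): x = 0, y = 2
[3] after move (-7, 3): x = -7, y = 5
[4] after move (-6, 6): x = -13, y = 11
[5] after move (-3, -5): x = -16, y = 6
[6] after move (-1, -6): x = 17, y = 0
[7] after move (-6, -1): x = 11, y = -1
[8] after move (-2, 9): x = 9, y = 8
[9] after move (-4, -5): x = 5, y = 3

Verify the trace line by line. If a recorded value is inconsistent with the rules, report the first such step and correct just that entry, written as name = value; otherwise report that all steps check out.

Recomputing the run from the initial state:
step 1: x = -1, y = 3
step 2: x = 0, y = 2
step 3: x = -7, y = 5
step 4: x = -13, y = 11
step 5: x = -16, y = 6
step 6: x = -17, y = 0
step 7: x = -23, y = -1
step 8: x = -25, y = 8
step 9: x = -29, y = 3
The first disagreement with the trace is at step 6, where the value should be x = -17.

step 6, x = -17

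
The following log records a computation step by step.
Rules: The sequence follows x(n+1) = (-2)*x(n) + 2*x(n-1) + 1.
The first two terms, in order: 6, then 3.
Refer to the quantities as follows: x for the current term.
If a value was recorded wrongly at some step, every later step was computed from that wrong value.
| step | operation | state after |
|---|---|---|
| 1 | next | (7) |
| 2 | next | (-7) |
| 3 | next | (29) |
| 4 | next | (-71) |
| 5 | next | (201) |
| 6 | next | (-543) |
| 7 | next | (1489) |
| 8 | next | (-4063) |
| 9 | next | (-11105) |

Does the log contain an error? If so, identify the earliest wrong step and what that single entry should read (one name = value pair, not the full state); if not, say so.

Recomputing the run from the initial state:
step 1: x = 7
step 2: x = -7
step 3: x = 29
step 4: x = -71
step 5: x = 201
step 6: x = -543
step 7: x = 1489
step 8: x = -4063
step 9: x = 11105
The first disagreement with the log is at step 9, where the value should be x = 11105.

step 9, x = 11105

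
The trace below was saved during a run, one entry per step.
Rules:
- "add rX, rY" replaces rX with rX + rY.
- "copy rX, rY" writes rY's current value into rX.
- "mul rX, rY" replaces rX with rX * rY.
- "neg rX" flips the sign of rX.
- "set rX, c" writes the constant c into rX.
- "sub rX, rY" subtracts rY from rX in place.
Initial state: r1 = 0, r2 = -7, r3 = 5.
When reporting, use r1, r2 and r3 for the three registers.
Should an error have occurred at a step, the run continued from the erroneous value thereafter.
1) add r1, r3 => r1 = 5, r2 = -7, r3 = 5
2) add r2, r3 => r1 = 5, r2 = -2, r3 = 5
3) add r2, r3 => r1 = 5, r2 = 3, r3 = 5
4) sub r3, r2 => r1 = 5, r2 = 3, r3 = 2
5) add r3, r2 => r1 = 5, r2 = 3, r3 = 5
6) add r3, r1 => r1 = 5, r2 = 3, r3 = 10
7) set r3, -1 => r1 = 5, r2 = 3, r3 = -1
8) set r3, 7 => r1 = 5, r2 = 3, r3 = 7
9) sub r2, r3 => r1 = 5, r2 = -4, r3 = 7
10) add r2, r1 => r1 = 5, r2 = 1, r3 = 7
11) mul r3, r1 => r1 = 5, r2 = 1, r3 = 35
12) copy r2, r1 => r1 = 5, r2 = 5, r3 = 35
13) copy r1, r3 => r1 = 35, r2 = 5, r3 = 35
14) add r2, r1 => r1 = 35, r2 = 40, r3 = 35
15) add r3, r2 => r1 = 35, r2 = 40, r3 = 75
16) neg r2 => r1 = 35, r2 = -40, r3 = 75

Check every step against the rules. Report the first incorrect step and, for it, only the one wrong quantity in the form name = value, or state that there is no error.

Recomputing the run from the initial state:
step 1: r1 = 5, r2 = -7, r3 = 5
step 2: r1 = 5, r2 = -2, r3 = 5
step 3: r1 = 5, r2 = 3, r3 = 5
step 4: r1 = 5, r2 = 3, r3 = 2
step 5: r1 = 5, r2 = 3, r3 = 5
step 6: r1 = 5, r2 = 3, r3 = 10
step 7: r1 = 5, r2 = 3, r3 = -1
step 8: r1 = 5, r2 = 3, r3 = 7
step 9: r1 = 5, r2 = -4, r3 = 7
step 10: r1 = 5, r2 = 1, r3 = 7
step 11: r1 = 5, r2 = 1, r3 = 35
step 12: r1 = 5, r2 = 5, r3 = 35
step 13: r1 = 35, r2 = 5, r3 = 35
step 14: r1 = 35, r2 = 40, r3 = 35
step 15: r1 = 35, r2 = 40, r3 = 75
step 16: r1 = 35, r2 = -40, r3 = 75
This matches the trace at every step.

no error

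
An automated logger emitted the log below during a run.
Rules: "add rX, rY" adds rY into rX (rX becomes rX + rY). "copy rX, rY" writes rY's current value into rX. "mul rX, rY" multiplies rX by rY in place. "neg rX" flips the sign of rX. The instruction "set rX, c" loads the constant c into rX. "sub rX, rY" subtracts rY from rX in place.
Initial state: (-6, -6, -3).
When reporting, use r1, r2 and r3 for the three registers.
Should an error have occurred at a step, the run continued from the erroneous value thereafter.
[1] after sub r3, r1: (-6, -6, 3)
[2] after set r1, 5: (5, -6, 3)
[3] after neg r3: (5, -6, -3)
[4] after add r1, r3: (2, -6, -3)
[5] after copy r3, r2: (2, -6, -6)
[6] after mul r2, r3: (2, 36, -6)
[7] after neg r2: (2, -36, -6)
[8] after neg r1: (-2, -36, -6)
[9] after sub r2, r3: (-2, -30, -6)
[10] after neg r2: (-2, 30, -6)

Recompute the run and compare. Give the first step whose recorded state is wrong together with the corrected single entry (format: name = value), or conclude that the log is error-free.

no error

Step 1: r3 = -3 - -6 = 3 — verified.
Step 2: r1 = 5 — exactly as logged.
Step 3: r3 = -(3) = -3 — consistent with the log.
Step 4: r1 = 5 + -3 = 2 — same as recorded.
Step 5: r3 = -6 — verified.
Step 6: r2 = -6 * -6 = 36 — verified.
Step 7: r2 = -(36) = -36 — agrees with the log.
Step 8: r1 = -(2) = -2 — same as recorded.
Step 9: r2 = -36 - -6 = -30 — matches.
Step 10: r2 = -(-30) = 30 — consistent with the log.
Each recorded entry agrees with the recomputation.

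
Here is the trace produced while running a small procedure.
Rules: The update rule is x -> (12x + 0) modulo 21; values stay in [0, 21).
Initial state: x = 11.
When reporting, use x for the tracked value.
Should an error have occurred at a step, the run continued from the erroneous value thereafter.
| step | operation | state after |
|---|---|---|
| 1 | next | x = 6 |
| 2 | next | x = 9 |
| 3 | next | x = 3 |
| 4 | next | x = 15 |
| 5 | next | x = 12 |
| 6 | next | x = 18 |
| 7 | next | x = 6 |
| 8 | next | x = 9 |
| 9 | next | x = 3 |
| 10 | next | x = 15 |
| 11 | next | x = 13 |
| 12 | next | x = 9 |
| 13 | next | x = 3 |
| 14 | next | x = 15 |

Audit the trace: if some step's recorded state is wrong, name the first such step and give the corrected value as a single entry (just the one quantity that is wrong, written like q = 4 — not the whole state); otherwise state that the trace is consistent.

1. x = (12*11 + 0) mod 21 = 6 (matches)
2. x = (12*6 + 0) mod 21 = 9 (checks out)
3. x = (12*9 + 0) mod 21 = 3 (consistent with the trace)
4. x = (12*3 + 0) mod 21 = 15 (agrees with the trace)
5. x = (12*15 + 0) mod 21 = 12 (in agreement)
6. x = (12*12 + 0) mod 21 = 18 (same as recorded)
7. x = (12*18 + 0) mod 21 = 6 (no discrepancy)
8. x = (12*6 + 0) mod 21 = 9 (confirmed correct)
9. x = (12*9 + 0) mod 21 = 3 (exactly as logged)
10. x = (12*3 + 0) mod 21 = 15 (in agreement)
11. x = (12*15 + 0) mod 21 = 12 (the entry is off here)
The audit stops at step 11: the recorded entry is wrong and should be x = 12.

step 11, x = 12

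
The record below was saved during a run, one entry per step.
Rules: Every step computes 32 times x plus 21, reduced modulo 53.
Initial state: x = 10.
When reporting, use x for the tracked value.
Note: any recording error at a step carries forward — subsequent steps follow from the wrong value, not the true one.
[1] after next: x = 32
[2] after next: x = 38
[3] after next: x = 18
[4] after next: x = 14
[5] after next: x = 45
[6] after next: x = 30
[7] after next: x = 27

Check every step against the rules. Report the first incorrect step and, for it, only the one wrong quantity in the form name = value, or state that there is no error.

step 1, x = 23

Recomputing the run from the initial state:
step 1: x = 23
step 2: x = 15
step 3: x = 24
step 4: x = 47
step 5: x = 41
step 6: x = 8
step 7: x = 12
The first disagreement with the record is at step 1, where the value should be x = 23.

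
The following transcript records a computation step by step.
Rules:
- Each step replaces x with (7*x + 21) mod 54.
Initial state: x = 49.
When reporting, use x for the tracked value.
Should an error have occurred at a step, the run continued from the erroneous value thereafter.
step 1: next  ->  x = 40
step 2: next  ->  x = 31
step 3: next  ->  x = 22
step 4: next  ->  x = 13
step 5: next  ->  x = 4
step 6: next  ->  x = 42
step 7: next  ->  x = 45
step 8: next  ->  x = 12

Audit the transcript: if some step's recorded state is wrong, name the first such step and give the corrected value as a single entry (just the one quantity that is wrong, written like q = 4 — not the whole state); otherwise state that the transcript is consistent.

step 6, x = 49

step 1: x = (7*49 + 21) mod 54 = 40 -> exactly as logged
step 2: x = (7*40 + 21) mod 54 = 31 -> exactly as logged
step 3: x = (7*31 + 21) mod 54 = 22 -> verified
step 4: x = (7*22 + 21) mod 54 = 13 -> consistent with the transcript
step 5: x = (7*13 + 21) mod 54 = 4 -> same as recorded
step 6: x = (7*4 + 21) mod 54 = 49 -> not what was recorded
So the first discrepancy is step 6, where the right value is x = 49.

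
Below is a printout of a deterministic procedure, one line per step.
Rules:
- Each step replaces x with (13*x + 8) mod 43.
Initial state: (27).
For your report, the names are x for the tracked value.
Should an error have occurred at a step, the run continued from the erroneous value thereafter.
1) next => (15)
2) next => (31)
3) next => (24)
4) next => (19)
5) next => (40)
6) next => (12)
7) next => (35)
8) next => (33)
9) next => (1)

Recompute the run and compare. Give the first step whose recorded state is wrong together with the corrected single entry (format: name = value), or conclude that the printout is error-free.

step 9, x = 7

Recomputing the run from the initial state:
step 1: x = 15
step 2: x = 31
step 3: x = 24
step 4: x = 19
step 5: x = 40
step 6: x = 12
step 7: x = 35
step 8: x = 33
step 9: x = 7
The first disagreement with the printout is at step 9, where the value should be x = 7.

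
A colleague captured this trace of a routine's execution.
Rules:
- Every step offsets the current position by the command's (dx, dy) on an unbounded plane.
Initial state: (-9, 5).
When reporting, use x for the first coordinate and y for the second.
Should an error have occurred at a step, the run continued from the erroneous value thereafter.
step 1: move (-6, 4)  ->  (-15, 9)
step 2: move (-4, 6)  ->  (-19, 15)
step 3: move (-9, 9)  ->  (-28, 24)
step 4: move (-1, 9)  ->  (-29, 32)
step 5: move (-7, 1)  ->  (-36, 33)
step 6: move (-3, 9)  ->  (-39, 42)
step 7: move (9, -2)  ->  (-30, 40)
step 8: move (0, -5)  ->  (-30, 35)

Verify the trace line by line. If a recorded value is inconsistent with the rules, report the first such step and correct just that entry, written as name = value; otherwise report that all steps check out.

Step 1: x = -9 + (-6) = -15, y = 5 + (4) = 9 — confirmed correct.
Step 2: x = -15 + (-4) = -19, y = 9 + (6) = 15 — verified.
Step 3: x = -19 + (-9) = -28, y = 15 + (9) = 24 — matches.
Step 4: x = -28 + (-1) = -29, y = 24 + (9) = 33 — the recorded entry deviates here.
Conclusion: step 4 carries the first error; the entry should be y = 33.

step 4, y = 33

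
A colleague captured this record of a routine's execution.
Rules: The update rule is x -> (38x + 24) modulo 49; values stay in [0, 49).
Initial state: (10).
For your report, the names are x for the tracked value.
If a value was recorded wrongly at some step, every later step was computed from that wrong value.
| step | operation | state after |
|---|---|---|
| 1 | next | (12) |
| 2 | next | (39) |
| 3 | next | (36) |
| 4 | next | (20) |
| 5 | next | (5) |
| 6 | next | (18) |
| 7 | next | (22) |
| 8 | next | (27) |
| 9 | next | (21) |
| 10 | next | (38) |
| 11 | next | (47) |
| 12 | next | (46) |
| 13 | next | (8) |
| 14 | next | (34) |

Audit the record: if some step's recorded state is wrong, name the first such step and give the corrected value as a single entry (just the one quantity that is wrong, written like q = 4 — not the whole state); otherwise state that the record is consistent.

1. x = (38*10 + 24) mod 49 = 12 (checks out)
2. x = (38*12 + 24) mod 49 = 39 (verified)
3. x = (38*39 + 24) mod 49 = 36 (consistent with the record)
4. x = (38*36 + 24) mod 49 = 20 (exactly as logged)
5. x = (38*20 + 24) mod 49 = 0 (not what was recorded)
So the first discrepancy is step 5, where the right value is x = 0.

step 5, x = 0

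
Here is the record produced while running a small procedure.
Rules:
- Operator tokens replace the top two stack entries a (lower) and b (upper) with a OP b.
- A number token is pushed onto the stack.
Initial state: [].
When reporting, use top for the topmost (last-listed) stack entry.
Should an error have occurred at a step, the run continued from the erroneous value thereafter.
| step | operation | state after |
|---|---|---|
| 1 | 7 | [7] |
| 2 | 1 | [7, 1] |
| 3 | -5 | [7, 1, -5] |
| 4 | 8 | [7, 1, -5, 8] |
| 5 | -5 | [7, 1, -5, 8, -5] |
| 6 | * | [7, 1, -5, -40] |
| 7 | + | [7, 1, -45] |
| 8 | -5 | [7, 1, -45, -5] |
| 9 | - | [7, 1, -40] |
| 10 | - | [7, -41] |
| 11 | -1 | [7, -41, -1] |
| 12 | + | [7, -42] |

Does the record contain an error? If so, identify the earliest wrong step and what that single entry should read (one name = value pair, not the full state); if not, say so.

step 10, top = 41

Step 1: push 7: top = 7 — same as recorded.
Step 2: push 1: top = 1 — checks out.
Step 3: push -5: top = -5 — confirmed correct.
Step 4: push 8: top = 8 — checks out.
Step 5: push -5: top = -5 — verified.
Step 6: 8 * -5 = -40 — consistent with the record.
Step 7: -5 + -40 = -45 — verified.
Step 8: push -5: top = -5 — consistent with the record.
Step 9: -45 - -5 = -40 — verified.
Step 10: 1 - -40 = 41 — first mismatch against the record.
The audit stops at step 10: the recorded entry is wrong and should be top = 41.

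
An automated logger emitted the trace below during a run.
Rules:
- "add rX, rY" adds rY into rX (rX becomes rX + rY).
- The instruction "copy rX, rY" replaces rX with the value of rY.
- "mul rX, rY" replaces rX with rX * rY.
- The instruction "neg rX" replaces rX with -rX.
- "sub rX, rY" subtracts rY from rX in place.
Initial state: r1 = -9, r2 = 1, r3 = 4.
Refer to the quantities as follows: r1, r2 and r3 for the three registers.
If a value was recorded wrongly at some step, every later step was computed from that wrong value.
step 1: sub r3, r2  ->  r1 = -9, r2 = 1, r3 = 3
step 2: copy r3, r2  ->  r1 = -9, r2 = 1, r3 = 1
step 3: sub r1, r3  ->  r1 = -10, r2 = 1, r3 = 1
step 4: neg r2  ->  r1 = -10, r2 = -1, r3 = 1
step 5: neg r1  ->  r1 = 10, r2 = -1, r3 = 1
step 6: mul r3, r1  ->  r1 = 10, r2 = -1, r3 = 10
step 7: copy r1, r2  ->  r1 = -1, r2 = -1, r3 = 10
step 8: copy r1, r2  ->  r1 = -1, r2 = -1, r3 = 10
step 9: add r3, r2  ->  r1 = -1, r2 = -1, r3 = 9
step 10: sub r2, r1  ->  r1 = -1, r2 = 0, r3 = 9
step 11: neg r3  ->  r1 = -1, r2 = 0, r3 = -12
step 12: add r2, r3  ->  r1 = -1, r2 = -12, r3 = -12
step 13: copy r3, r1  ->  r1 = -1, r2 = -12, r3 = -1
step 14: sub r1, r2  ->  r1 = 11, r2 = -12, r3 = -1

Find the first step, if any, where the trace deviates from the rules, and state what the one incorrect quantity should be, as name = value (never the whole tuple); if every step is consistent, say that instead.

step 11, r3 = -9

Recomputing the run from the initial state:
step 1: r1 = -9, r2 = 1, r3 = 3
step 2: r1 = -9, r2 = 1, r3 = 1
step 3: r1 = -10, r2 = 1, r3 = 1
step 4: r1 = -10, r2 = -1, r3 = 1
step 5: r1 = 10, r2 = -1, r3 = 1
step 6: r1 = 10, r2 = -1, r3 = 10
step 7: r1 = -1, r2 = -1, r3 = 10
step 8: r1 = -1, r2 = -1, r3 = 10
step 9: r1 = -1, r2 = -1, r3 = 9
step 10: r1 = -1, r2 = 0, r3 = 9
step 11: r1 = -1, r2 = 0, r3 = -9
step 12: r1 = -1, r2 = -9, r3 = -9
step 13: r1 = -1, r2 = -9, r3 = -1
step 14: r1 = 8, r2 = -9, r3 = -1
The first disagreement with the trace is at step 11, where the value should be r3 = -9.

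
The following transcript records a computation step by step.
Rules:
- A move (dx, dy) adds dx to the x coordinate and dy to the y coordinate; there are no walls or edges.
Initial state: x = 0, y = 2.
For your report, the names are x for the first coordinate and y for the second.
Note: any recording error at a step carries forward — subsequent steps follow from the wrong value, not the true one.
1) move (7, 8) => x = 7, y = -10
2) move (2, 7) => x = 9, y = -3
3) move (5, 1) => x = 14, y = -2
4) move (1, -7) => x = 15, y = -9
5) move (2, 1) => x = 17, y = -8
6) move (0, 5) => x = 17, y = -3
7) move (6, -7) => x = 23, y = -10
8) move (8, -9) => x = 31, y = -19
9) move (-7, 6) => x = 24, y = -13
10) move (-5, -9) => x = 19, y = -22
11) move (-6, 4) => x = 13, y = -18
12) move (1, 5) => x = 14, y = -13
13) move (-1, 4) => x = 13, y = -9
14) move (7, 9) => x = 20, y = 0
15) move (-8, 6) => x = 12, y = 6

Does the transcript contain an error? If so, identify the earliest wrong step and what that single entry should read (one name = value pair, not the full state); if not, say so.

step 1, y = 10

1. x = 0 + (7) = 7, y = 2 + (8) = 10 (the transcript has a different value)
The earliest wrong entry is at step 1: it should read y = 10.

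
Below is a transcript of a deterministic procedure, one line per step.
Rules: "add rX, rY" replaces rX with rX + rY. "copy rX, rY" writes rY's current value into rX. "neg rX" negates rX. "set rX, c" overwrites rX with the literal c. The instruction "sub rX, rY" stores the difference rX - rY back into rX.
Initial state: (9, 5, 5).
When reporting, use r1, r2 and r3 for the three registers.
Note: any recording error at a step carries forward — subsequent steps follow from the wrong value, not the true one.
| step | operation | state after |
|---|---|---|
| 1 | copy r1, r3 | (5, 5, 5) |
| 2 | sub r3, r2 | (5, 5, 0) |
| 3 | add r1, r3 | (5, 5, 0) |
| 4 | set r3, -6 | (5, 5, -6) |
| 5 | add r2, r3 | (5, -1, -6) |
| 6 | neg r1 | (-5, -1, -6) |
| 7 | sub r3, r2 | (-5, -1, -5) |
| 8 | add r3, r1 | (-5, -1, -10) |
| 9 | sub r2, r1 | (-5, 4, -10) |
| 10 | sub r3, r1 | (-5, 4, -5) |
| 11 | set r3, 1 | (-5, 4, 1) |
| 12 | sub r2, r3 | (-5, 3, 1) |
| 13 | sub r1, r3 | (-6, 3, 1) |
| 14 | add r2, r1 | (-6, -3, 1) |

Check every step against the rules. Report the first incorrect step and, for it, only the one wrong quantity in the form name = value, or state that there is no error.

Step 1: r1 = 5 — verified.
Step 2: r3 = 5 - 5 = 0 — confirmed correct.
Step 3: r1 = 5 + 0 = 5 — no discrepancy.
Step 4: r3 = -6 — in agreement.
Step 5: r2 = 5 + -6 = -1 — matches.
Step 6: r1 = -(5) = -5 — confirmed correct.
Step 7: r3 = -6 - -1 = -5 — verified.
Step 8: r3 = -5 + -5 = -10 — consistent with the transcript.
Step 9: r2 = -1 - -5 = 4 — matches.
Step 10: r3 = -10 - -5 = -5 — no discrepancy.
Step 11: r3 = 1 — matches.
Step 12: r2 = 4 - 1 = 3 — in agreement.
Step 13: r1 = -5 - 1 = -6 — agrees with the transcript.
Step 14: r2 = 3 + -6 = -3 — verified.
The whole run recomputes cleanly — no discrepancies.

no error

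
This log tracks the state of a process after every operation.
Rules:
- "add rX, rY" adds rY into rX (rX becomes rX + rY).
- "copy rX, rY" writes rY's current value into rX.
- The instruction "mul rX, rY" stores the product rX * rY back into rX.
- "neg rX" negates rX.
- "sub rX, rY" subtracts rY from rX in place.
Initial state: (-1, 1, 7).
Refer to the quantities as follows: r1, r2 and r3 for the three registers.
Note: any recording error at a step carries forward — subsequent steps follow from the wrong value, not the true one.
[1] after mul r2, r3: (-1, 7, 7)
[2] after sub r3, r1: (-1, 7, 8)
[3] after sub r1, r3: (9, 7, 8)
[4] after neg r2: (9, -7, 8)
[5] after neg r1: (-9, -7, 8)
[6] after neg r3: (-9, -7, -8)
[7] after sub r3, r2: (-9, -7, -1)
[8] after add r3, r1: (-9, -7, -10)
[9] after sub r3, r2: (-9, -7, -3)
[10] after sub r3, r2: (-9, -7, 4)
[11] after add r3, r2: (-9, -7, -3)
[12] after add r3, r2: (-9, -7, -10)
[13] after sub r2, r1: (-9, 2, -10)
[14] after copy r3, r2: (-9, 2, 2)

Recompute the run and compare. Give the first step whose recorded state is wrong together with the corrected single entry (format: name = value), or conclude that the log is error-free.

step 3, r1 = -9

Recomputing the run from the initial state:
step 1: r1 = -1, r2 = 7, r3 = 7
step 2: r1 = -1, r2 = 7, r3 = 8
step 3: r1 = -9, r2 = 7, r3 = 8
step 4: r1 = -9, r2 = -7, r3 = 8
step 5: r1 = 9, r2 = -7, r3 = 8
step 6: r1 = 9, r2 = -7, r3 = -8
step 7: r1 = 9, r2 = -7, r3 = -1
step 8: r1 = 9, r2 = -7, r3 = 8
step 9: r1 = 9, r2 = -7, r3 = 15
step 10: r1 = 9, r2 = -7, r3 = 22
step 11: r1 = 9, r2 = -7, r3 = 15
step 12: r1 = 9, r2 = -7, r3 = 8
step 13: r1 = 9, r2 = -16, r3 = 8
step 14: r1 = 9, r2 = -16, r3 = -16
The first disagreement with the log is at step 3, where the value should be r1 = -9.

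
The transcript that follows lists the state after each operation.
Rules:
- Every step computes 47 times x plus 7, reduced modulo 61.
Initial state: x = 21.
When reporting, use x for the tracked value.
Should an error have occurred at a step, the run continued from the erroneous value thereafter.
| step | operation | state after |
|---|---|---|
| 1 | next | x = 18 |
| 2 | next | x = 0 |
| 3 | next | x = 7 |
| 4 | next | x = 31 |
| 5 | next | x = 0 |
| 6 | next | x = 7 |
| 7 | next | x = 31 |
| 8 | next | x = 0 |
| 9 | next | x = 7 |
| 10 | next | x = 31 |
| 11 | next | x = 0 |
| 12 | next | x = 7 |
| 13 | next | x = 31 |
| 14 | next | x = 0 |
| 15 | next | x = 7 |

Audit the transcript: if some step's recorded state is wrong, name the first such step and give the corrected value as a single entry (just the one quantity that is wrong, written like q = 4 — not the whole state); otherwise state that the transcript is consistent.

step 2, x = 60

step 1: x = (47*21 + 7) mod 61 = 18 -> agrees with the transcript
step 2: x = (47*18 + 7) mod 61 = 60 -> not what was recorded
Step 2 is the first one off; corrected, x = 60.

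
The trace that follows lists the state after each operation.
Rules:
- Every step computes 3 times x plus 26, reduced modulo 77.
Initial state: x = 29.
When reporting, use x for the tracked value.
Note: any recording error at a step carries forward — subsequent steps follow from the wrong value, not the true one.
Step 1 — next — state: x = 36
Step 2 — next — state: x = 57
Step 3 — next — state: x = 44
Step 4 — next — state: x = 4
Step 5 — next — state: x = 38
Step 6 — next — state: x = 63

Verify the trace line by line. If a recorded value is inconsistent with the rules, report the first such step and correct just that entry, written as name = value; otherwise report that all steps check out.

Recomputing the run from the initial state:
step 1: x = 36
step 2: x = 57
step 3: x = 43
step 4: x = 1
step 5: x = 29
step 6: x = 36
The first disagreement with the trace is at step 3, where the value should be x = 43.

step 3, x = 43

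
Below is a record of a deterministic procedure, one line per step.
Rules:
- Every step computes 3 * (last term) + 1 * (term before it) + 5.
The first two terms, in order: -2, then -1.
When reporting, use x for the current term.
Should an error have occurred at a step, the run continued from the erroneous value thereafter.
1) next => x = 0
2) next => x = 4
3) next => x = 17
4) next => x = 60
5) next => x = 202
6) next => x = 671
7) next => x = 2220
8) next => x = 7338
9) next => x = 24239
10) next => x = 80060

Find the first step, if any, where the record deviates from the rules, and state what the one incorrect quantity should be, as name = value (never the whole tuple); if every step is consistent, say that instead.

step 1: x = 3*(-1) + (1)*(-2) + (5) = 0 -> verified
step 2: x = 3*(0) + (1)*(-1) + (5) = 4 -> same as recorded
step 3: x = 3*(4) + (1)*(0) + (5) = 17 -> agrees with the record
step 4: x = 3*(17) + (1)*(4) + (5) = 60 -> matches
step 5: x = 3*(60) + (1)*(17) + (5) = 202 -> confirmed correct
step 6: x = 3*(202) + (1)*(60) + (5) = 671 -> exactly as logged
step 7: x = 3*(671) + (1)*(202) + (5) = 2220 -> exactly as logged
step 8: x = 3*(2220) + (1)*(671) + (5) = 7336 -> the record has a different value
The audit stops at step 8: the recorded entry is wrong and should be x = 7336.

step 8, x = 7336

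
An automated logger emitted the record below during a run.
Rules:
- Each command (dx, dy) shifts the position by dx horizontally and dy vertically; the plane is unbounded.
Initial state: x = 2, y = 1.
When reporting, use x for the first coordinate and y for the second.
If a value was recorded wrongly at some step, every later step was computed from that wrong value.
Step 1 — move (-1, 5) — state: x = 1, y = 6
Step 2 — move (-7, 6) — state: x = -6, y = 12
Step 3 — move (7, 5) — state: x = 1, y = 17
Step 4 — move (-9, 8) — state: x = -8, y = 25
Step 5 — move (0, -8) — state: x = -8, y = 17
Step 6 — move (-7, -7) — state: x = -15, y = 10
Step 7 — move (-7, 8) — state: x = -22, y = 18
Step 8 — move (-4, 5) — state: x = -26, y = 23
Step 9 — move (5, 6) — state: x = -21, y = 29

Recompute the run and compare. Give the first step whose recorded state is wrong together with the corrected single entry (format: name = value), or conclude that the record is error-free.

Recomputing the run from the initial state:
step 1: x = 1, y = 6
step 2: x = -6, y = 12
step 3: x = 1, y = 17
step 4: x = -8, y = 25
step 5: x = -8, y = 17
step 6: x = -15, y = 10
step 7: x = -22, y = 18
step 8: x = -26, y = 23
step 9: x = -21, y = 29
This matches the record at every step.

no error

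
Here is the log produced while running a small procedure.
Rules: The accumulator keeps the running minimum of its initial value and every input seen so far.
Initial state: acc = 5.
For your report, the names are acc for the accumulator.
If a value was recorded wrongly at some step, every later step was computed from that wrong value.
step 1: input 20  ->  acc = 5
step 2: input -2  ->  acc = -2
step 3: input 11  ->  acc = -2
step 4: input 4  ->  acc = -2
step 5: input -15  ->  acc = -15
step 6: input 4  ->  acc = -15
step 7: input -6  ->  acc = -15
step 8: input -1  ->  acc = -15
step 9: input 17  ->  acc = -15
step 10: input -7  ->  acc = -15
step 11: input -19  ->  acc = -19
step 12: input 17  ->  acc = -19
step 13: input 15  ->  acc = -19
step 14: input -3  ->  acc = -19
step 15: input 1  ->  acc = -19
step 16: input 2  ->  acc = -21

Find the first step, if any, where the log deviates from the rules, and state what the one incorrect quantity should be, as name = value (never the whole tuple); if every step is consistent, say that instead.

step 16, acc = -19

Recomputing the run from the initial state:
step 1: acc = 5
step 2: acc = -2
step 3: acc = -2
step 4: acc = -2
step 5: acc = -15
step 6: acc = -15
step 7: acc = -15
step 8: acc = -15
step 9: acc = -15
step 10: acc = -15
step 11: acc = -19
step 12: acc = -19
step 13: acc = -19
step 14: acc = -19
step 15: acc = -19
step 16: acc = -19
The first disagreement with the log is at step 16, where the value should be acc = -19.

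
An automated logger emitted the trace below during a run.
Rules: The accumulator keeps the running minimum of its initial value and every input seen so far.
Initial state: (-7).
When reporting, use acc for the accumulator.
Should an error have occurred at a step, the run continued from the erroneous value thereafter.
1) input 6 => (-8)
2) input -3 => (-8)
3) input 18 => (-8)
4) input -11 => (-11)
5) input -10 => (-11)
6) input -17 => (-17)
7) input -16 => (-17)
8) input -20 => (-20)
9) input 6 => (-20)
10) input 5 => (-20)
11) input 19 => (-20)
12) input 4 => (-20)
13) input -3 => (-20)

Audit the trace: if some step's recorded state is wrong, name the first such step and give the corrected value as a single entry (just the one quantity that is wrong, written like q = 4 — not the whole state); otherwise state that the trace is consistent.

step 1: acc = min(-7, 6) = -7 -> a discrepancy with the trace
That makes step 1 the first incorrect line — acc = -7 is what it should show.

step 1, acc = -7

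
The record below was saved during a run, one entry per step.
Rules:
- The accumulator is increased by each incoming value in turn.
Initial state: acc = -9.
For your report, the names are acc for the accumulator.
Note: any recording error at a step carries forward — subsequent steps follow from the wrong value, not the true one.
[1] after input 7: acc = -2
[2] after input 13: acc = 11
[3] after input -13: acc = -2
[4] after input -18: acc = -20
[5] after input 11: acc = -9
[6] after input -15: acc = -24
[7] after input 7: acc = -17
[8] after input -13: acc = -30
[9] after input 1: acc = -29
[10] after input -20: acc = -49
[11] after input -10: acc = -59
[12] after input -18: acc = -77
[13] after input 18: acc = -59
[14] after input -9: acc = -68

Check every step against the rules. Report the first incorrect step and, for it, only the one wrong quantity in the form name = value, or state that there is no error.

no error

Recomputing the run from the initial state:
step 1: acc = -2
step 2: acc = 11
step 3: acc = -2
step 4: acc = -20
step 5: acc = -9
step 6: acc = -24
step 7: acc = -17
step 8: acc = -30
step 9: acc = -29
step 10: acc = -49
step 11: acc = -59
step 12: acc = -77
step 13: acc = -59
step 14: acc = -68
This matches the record at every step.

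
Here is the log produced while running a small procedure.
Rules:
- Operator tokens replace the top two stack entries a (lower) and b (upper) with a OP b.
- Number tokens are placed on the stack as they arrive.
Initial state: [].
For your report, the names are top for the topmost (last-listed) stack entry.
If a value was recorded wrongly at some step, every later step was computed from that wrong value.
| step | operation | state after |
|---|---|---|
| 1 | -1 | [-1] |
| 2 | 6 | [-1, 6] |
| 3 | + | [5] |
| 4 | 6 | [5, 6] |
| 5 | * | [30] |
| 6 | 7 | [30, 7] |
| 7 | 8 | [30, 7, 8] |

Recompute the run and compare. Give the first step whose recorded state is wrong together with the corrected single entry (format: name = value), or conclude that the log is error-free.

no error

1. push -1: top = -1 (matches)
2. push 6: top = 6 (in agreement)
3. -1 + 6 = 5 (confirmed correct)
4. push 6: top = 6 (confirmed correct)
5. 5 * 6 = 30 (agrees with the log)
6. push 7: top = 7 (no discrepancy)
7. push 8: top = 8 (agrees with the log)
All entries verified; no error found.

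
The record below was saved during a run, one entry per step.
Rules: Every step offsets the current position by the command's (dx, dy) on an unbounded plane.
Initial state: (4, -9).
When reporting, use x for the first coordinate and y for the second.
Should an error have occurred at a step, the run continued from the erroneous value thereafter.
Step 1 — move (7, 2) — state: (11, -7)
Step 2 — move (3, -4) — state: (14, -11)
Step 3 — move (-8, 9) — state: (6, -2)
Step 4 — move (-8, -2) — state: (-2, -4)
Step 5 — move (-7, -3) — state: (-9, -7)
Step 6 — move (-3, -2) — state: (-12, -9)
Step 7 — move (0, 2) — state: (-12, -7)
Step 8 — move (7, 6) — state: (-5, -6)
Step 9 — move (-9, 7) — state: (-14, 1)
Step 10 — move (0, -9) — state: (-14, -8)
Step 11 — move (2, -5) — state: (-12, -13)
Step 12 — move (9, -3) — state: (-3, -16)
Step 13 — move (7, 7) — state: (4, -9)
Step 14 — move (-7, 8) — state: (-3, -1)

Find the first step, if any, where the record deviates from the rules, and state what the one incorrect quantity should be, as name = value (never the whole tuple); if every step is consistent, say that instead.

step 8, y = -1

1. x = 4 + (7) = 11, y = -9 + (2) = -7 (exactly as logged)
2. x = 11 + (3) = 14, y = -7 + (-4) = -11 (in agreement)
3. x = 14 + (-8) = 6, y = -11 + (9) = -2 (consistent with the record)
4. x = 6 + (-8) = -2, y = -2 + (-2) = -4 (exactly as logged)
5. x = -2 + (-7) = -9, y = -4 + (-3) = -7 (matches)
6. x = -9 + (-3) = -12, y = -7 + (-2) = -9 (consistent with the record)
7. x = -12 + (0) = -12, y = -9 + (2) = -7 (agrees with the record)
8. x = -12 + (7) = -5, y = -7 + (6) = -1 (not what was recorded)
So the first discrepancy is step 8, where the right value is y = -1.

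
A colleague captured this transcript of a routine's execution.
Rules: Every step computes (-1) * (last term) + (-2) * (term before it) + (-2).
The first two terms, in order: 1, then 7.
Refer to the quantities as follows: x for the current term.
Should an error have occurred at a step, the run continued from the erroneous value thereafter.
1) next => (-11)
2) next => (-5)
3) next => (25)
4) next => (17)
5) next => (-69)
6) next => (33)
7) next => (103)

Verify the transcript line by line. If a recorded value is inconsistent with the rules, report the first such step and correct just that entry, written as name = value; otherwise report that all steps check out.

step 4, x = -17

Recomputing the run from the initial state:
step 1: x = -11
step 2: x = -5
step 3: x = 25
step 4: x = -17
step 5: x = -35
step 6: x = 67
step 7: x = 1
The first disagreement with the transcript is at step 4, where the value should be x = -17.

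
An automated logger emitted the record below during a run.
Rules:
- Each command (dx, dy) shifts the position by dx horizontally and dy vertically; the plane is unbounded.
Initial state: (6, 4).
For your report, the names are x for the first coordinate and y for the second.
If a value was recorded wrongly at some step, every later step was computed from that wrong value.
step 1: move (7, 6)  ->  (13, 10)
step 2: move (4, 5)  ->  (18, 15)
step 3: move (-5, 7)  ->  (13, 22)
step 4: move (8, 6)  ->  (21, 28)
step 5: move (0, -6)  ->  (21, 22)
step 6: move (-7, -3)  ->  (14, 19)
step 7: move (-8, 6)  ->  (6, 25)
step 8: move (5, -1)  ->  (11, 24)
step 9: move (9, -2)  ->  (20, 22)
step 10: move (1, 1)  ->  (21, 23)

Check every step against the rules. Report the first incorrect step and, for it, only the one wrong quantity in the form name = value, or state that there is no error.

Recomputing the run from the initial state:
step 1: x = 13, y = 10
step 2: x = 17, y = 15
step 3: x = 12, y = 22
step 4: x = 20, y = 28
step 5: x = 20, y = 22
step 6: x = 13, y = 19
step 7: x = 5, y = 25
step 8: x = 10, y = 24
step 9: x = 19, y = 22
step 10: x = 20, y = 23
The first disagreement with the record is at step 2, where the value should be x = 17.

step 2, x = 17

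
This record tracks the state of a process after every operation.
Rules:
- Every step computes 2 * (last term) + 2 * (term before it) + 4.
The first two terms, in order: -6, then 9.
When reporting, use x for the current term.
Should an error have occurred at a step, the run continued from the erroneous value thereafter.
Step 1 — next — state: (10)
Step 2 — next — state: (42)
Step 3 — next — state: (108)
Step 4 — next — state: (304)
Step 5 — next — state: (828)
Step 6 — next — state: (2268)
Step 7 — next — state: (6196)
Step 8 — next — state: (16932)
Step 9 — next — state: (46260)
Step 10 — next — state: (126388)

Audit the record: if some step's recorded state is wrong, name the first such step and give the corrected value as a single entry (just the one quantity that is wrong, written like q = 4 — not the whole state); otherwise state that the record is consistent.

1. x = 2*(9) + (2)*(-6) + (4) = 10 (same as recorded)
2. x = 2*(10) + (2)*(9) + (4) = 42 (verified)
3. x = 2*(42) + (2)*(10) + (4) = 108 (agrees with the record)
4. x = 2*(108) + (2)*(42) + (4) = 304 (matches)
5. x = 2*(304) + (2)*(108) + (4) = 828 (in agreement)
6. x = 2*(828) + (2)*(304) + (4) = 2268 (in agreement)
7. x = 2*(2268) + (2)*(828) + (4) = 6196 (checks out)
8. x = 2*(6196) + (2)*(2268) + (4) = 16932 (checks out)
9. x = 2*(16932) + (2)*(6196) + (4) = 46260 (exactly as logged)
10. x = 2*(46260) + (2)*(16932) + (4) = 126388 (checks out)
The recomputation confirms every line.

no error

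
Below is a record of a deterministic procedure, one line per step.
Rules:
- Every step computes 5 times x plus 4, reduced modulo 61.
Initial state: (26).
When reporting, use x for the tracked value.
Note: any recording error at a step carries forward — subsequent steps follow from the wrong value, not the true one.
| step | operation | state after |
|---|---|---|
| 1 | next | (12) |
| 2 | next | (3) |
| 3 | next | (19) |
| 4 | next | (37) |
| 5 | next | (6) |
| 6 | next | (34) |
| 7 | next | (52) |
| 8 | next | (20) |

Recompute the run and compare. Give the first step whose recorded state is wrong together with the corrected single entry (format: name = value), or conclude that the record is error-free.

step 4, x = 38

Recomputing the run from the initial state:
step 1: x = 12
step 2: x = 3
step 3: x = 19
step 4: x = 38
step 5: x = 11
step 6: x = 59
step 7: x = 55
step 8: x = 35
The first disagreement with the record is at step 4, where the value should be x = 38.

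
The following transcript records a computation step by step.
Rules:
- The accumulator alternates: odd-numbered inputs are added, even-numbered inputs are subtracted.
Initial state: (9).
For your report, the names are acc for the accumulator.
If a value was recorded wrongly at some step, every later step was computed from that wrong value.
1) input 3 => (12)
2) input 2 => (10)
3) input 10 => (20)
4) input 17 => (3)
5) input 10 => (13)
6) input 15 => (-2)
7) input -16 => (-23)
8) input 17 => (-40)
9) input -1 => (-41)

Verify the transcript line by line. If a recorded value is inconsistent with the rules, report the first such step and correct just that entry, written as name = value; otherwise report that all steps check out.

step 7, acc = -18

1. acc = 9 + 3 = 12 (in agreement)
2. acc = 12 - 2 = 10 (verified)
3. acc = 10 + 10 = 20 (exactly as logged)
4. acc = 20 - 17 = 3 (verified)
5. acc = 3 + 10 = 13 (verified)
6. acc = 13 - 15 = -2 (consistent with the transcript)
7. acc = -2 + -16 = -18 (the entry is off here)
First deviation found at step 7; the corrected entry is acc = -18.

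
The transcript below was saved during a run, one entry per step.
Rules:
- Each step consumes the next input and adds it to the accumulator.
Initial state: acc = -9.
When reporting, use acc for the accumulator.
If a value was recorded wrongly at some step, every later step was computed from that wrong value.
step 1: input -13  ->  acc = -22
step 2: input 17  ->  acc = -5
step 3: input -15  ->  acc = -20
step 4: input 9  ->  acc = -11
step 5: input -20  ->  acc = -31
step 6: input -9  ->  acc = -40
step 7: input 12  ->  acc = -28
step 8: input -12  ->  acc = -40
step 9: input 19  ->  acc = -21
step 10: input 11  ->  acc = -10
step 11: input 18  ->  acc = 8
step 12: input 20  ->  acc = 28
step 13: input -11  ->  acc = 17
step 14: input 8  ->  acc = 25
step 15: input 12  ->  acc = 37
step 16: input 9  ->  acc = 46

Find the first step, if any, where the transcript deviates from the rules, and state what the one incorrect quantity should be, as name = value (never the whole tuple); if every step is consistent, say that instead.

1. acc = -9 + -13 = -22 (matches)
2. acc = -22 + 17 = -5 (consistent with the transcript)
3. acc = -5 + -15 = -20 (verified)
4. acc = -20 + 9 = -11 (in agreement)
5. acc = -11 + -20 = -31 (no discrepancy)
6. acc = -31 + -9 = -40 (exactly as logged)
7. acc = -40 + 12 = -28 (consistent with the transcript)
8. acc = -28 + -12 = -40 (matches)
9. acc = -40 + 19 = -21 (same as recorded)
10. acc = -21 + 11 = -10 (exactly as logged)
11. acc = -10 + 18 = 8 (verified)
12. acc = 8 + 20 = 28 (matches)
13. acc = 28 + -11 = 17 (in agreement)
14. acc = 17 + 8 = 25 (confirmed correct)
15. acc = 25 + 12 = 37 (matches)
16. acc = 37 + 9 = 46 (agrees with the transcript)
No step deviates from the rules.

no error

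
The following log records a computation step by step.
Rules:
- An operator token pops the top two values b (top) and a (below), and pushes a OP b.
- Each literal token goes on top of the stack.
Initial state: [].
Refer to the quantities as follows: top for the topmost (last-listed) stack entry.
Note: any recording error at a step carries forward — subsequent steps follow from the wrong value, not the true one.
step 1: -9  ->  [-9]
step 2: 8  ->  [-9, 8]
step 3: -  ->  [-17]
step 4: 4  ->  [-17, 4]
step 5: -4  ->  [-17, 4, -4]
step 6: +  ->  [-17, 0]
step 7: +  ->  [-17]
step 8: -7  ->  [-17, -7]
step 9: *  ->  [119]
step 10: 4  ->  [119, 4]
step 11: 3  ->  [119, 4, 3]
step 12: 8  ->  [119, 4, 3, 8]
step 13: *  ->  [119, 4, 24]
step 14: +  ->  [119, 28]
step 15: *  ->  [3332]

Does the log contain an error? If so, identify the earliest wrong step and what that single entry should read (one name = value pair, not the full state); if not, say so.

step 1: push -9: top = -9 -> matches
step 2: push 8: top = 8 -> matches
step 3: -9 - 8 = -17 -> agrees with the log
step 4: push 4: top = 4 -> consistent with the log
step 5: push -4: top = -4 -> agrees with the log
step 6: 4 + -4 = 0 -> verified
step 7: -17 + 0 = -17 -> checks out
step 8: push -7: top = -7 -> same as recorded
step 9: -17 * -7 = 119 -> checks out
step 10: push 4: top = 4 -> matches
step 11: push 3: top = 3 -> agrees with the log
step 12: push 8: top = 8 -> confirmed correct
step 13: 3 * 8 = 24 -> in agreement
step 14: 4 + 24 = 28 -> same as recorded
step 15: 119 * 28 = 3332 -> checks out
Each recorded entry agrees with the recomputation.

no error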